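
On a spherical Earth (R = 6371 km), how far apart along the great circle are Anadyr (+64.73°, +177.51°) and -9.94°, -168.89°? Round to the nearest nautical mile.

4525 nmi

Δλ = -168.89 − 177.51 = -346.40°; wrapped into (−180°, 180°]: 13.60°.
Δφ = -9.94 − 64.73 = -74.67°.
a = sin²(Δφ/2) + cos φ₁ · cos φ₂ · sin²(Δλ/2) = 0.373706.
c = 2·atan2(√a, √(1−a)) = 1.31544 rad → d = 6371·c ≈ 8380.68 km ≈ 4525.21 nmi.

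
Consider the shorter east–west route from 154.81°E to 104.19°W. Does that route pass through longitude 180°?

Naïve |-104.19 − 154.81| = 259.0° > 180°, so the shorter arc goes the other way round — across 180°.
Signed shortest Δλ = ((-104.19 − 154.81 + 180) mod 360) − 180 = 101.0°.
Going east by 101.0° from +154.81° passes through 180° before reaching -104.19°.

Yes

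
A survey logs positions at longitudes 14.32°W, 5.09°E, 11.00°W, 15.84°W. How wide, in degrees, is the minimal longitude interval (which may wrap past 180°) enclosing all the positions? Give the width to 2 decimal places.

20.93°

Sort the longitudes: -15.84°, -14.32°, -11.00°, +5.09°.
Eastward gaps between consecutive values (wrapping around): 1.52°, 3.32°, 16.09°, 339.07°.
Largest gap = 339.07° ⇒ minimal covering band is its complement: 360° − 339.07° = 20.93°.
Band runs from -15.84° eastward to +5.09°.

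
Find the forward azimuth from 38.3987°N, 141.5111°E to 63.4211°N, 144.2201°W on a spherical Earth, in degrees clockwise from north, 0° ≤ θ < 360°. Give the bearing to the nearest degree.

35°

Δλ = -144.2201 − 141.5111 = -285.7312°; wrapped into (−180°, 180°]: 74.2688°.
θ = atan2( sin Δλ · cos φ₂ , cos φ₁ · sin φ₂ − sin φ₁ · cos φ₂ · cos Δλ )
  = atan2(0.43067, 0.62554) = 34.547° → normalised to [0°, 360°): 34.547°.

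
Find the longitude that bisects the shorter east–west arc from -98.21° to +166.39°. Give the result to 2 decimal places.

Signed shortest Δλ from -98.21° to +166.39° is -95.40°.
Midpoint longitude = -98.21° + (-95.40°)/2 = -98.21° − 47.70° = -145.91°.
(The naïve average (-98.21 + +166.39)/2 = 34.09° is on the wrong side of the globe.)

-145.91°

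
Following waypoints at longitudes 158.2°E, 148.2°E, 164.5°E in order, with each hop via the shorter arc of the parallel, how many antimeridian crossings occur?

Leg 1: +158.2° → +148.2°, shortest Δλ = -10.0° (west) — does not cross 180°.
Leg 2: +148.2° → +164.5°, shortest Δλ = 16.3° (east) — does not cross 180°.
Total crossings: 0.

0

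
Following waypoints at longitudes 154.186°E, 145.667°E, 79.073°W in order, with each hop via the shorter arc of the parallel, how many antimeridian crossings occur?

1

Leg 1: +154.186° → +145.667°, shortest Δλ = -8.519° (west) — does not cross 180°.
Leg 2: +145.667° → -79.073°, shortest Δλ = 135.26° (east) — crosses 180°.
Total crossings: 1.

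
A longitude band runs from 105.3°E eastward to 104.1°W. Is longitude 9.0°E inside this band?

No

Band width going east from +105.3° to -104.1°: ((-104.1 − 105.3) mod 360) = 150.6°.
Offset of +9.0° east of the west edge: ((9.0 − 105.3) mod 360) = 263.7°.
263.7° > 150.6° ⇒ outside.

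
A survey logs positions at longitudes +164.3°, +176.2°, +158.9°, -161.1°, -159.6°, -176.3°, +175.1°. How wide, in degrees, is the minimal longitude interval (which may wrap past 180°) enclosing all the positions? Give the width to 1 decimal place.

41.5°

Sort the longitudes: -176.3°, -161.1°, -159.6°, +158.9°, +164.3°, +175.1°, +176.2°.
Eastward gaps between consecutive values (wrapping around): 15.2°, 1.5°, 318.5°, 5.4°, 10.8°, 1.1°, 7.5°.
Largest gap = 318.5° ⇒ minimal covering band is its complement: 360° − 318.5° = 41.5°.
Band runs from +158.9° eastward to -159.6°, crossing the antimeridian.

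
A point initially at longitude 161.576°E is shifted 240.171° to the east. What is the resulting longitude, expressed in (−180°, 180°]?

Start at +161.576°; shift +240.171° → +401.747°.
+401.747° lies outside (−180°, 180°]; subtract 360° → +41.747°.

41.747°E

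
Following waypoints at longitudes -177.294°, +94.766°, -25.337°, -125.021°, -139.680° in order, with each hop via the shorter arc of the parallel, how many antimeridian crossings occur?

Leg 1: -177.294° → +94.766°, shortest Δλ = -87.94° (west) — crosses 180°.
Leg 2: +94.766° → -25.337°, shortest Δλ = -120.103° (west) — does not cross 180°.
Leg 3: -25.337° → -125.021°, shortest Δλ = -99.684° (west) — does not cross 180°.
Leg 4: -125.021° → -139.680°, shortest Δλ = -14.659° (west) — does not cross 180°.
Total crossings: 1.

1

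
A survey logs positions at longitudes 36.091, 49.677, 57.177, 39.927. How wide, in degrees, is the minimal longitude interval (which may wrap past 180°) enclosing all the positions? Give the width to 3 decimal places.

Sort the longitudes: +36.091°, +39.927°, +49.677°, +57.177°.
Eastward gaps between consecutive values (wrapping around): 3.836°, 9.750°, 7.500°, 338.914°.
Largest gap = 338.914° ⇒ minimal covering band is its complement: 360° − 338.914° = 21.086°.
Band runs from +36.091° eastward to +57.177°.

21.086°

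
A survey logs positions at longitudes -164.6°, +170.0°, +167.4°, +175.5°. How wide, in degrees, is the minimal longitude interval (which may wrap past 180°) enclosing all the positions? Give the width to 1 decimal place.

28.0°

Sort the longitudes: -164.6°, +167.4°, +170.0°, +175.5°.
Eastward gaps between consecutive values (wrapping around): 332.0°, 2.6°, 5.5°, 19.9°.
Largest gap = 332.0° ⇒ minimal covering band is its complement: 360° − 332.0° = 28.0°.
Band runs from +167.4° eastward to -164.6°, crossing the antimeridian.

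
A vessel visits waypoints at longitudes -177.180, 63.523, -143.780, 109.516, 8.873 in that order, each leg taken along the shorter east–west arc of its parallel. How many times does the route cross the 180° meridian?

3

Leg 1: -177.180° → +63.523°, shortest Δλ = -119.297° (west) — crosses 180°.
Leg 2: +63.523° → -143.780°, shortest Δλ = 152.697° (east) — crosses 180°.
Leg 3: -143.780° → +109.516°, shortest Δλ = -106.704° (west) — crosses 180°.
Leg 4: +109.516° → +8.873°, shortest Δλ = -100.643° (west) — does not cross 180°.
Total crossings: 3.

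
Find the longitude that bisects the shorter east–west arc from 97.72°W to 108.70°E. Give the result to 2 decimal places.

174.51°W

Signed shortest Δλ from -97.72° to +108.70° is -153.58°.
Midpoint longitude = -97.72° + (-153.58°)/2 = -97.72° − 76.79° = -174.51°.
(The naïve average (-97.72 + +108.70)/2 = 5.49° is on the wrong side of the globe.)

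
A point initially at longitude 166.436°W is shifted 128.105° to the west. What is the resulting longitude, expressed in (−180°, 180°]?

Start at -166.436°; shift −128.105° → -294.541°.
-294.541° lies outside (−180°, 180°]; add 360° → +65.459°.

65.459°E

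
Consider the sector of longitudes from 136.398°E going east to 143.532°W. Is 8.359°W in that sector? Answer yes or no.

Band width going east from +136.398° to -143.532°: ((-143.532 − 136.398) mod 360) = 80.070°.
Offset of -8.359° east of the west edge: ((-8.359 − 136.398) mod 360) = 215.243°.
215.243° > 80.070° ⇒ outside.

No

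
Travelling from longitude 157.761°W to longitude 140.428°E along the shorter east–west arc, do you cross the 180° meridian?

Naïve |140.428 − -157.761| = 298.189° > 180°, so the shorter arc goes the other way round — across 180°.
Signed shortest Δλ = ((140.428 − -157.761 + 180) mod 360) − 180 = -61.811°.
Going west by 61.811° from -157.761° passes through 180° before reaching +140.428°.

Yes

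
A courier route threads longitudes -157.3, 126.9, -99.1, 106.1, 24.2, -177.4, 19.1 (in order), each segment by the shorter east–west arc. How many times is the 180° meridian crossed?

5

Leg 1: -157.3° → +126.9°, shortest Δλ = -75.8° (west) — crosses 180°.
Leg 2: +126.9° → -99.1°, shortest Δλ = 134.0° (east) — crosses 180°.
Leg 3: -99.1° → +106.1°, shortest Δλ = -154.8° (west) — crosses 180°.
Leg 4: +106.1° → +24.2°, shortest Δλ = -81.9° (west) — does not cross 180°.
Leg 5: +24.2° → -177.4°, shortest Δλ = 158.4° (east) — crosses 180°.
Leg 6: -177.4° → +19.1°, shortest Δλ = -163.5° (west) — crosses 180°.
Total crossings: 5.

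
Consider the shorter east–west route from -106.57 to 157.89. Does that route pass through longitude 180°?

Yes

Naïve |157.89 − -106.57| = 264.46° > 180°, so the shorter arc goes the other way round — across 180°.
Signed shortest Δλ = ((157.89 − -106.57 + 180) mod 360) − 180 = -95.54°.
Going west by 95.54° from -106.57° passes through 180° before reaching +157.89°.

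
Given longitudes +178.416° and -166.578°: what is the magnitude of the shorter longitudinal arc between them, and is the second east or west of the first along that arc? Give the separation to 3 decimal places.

15.006° east

Raw difference: -166.578 − 178.416 = -344.994°.
Normalise into (−180°, 180°]: -344.994° + 360° = 15.006°.
Positive ⇒ the second point lies to the east; separation 15.006°.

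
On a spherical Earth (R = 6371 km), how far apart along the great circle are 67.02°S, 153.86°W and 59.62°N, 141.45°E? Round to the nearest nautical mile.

8119 nmi

Δλ = 141.45 − -153.86 = 295.31°; wrapped into (−180°, 180°]: -64.69°.
Δφ = 59.62 − -67.02 = 126.64°.
a = sin²(Δφ/2) + cos φ₁ · cos φ₂ · sin²(Δλ/2) = 0.854909.
c = 2·atan2(√a, √(1−a)) = 2.36004 rad → d = 6371·c ≈ 15035.79 km ≈ 8118.68 nmi.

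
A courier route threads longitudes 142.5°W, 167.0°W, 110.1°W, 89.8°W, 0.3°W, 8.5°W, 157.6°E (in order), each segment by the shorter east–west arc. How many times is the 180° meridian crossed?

0

Leg 1: -142.5° → -167.0°, shortest Δλ = -24.5° (west) — does not cross 180°.
Leg 2: -167.0° → -110.1°, shortest Δλ = 56.9° (east) — does not cross 180°.
Leg 3: -110.1° → -89.8°, shortest Δλ = 20.3° (east) — does not cross 180°.
Leg 4: -89.8° → -0.3°, shortest Δλ = 89.5° (east) — does not cross 180°.
Leg 5: -0.3° → -8.5°, shortest Δλ = -8.2° (west) — does not cross 180°.
Leg 6: -8.5° → +157.6°, shortest Δλ = 166.1° (east) — does not cross 180°.
Total crossings: 0.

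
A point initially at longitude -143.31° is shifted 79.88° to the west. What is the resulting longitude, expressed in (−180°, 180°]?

+136.81°

Start at -143.31°; shift −79.88° → -223.19°.
-223.19° lies outside (−180°, 180°]; add 360° → +136.81°.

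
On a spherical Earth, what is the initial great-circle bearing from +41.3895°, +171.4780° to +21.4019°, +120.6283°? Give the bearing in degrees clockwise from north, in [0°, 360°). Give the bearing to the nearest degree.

261°

Δλ = 120.6283 − 171.4780 = -50.8497°.
θ = atan2( sin Δλ · cos φ₂ , cos φ₁ · sin φ₂ − sin φ₁ · cos φ₂ · cos Δλ )
  = atan2(-0.72202, -0.11489) = -99.041° → normalised to [0°, 360°): 260.959°.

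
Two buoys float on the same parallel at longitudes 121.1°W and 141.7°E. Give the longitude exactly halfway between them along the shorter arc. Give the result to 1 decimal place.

169.7°W

Signed shortest Δλ from -121.1° to +141.7° is -97.2°.
Midpoint longitude = -121.1° + (-97.2°)/2 = -121.1° − 48.6° = -169.7°.
(The naïve average (-121.1 + +141.7)/2 = 10.3° is on the wrong side of the globe.)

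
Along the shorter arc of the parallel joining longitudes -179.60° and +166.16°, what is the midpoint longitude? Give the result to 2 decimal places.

Signed shortest Δλ from -179.60° to +166.16° is -14.24°.
Midpoint longitude = -179.60° + (-14.24°)/2 = -179.60° − 7.12° = -186.72°.
Normalise into (−180°, 180°]: +173.28°.
(The naïve average (-179.60 + +166.16)/2 = -6.72° is on the wrong side of the globe.)

+173.28°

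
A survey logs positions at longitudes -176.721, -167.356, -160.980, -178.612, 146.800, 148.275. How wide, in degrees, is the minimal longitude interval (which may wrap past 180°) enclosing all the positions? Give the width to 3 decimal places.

52.220°

Sort the longitudes: -178.612°, -176.721°, -167.356°, -160.980°, +146.800°, +148.275°.
Eastward gaps between consecutive values (wrapping around): 1.891°, 9.365°, 6.376°, 307.780°, 1.475°, 33.113°.
Largest gap = 307.780° ⇒ minimal covering band is its complement: 360° − 307.780° = 52.220°.
Band runs from +146.800° eastward to -160.980°, crossing the antimeridian.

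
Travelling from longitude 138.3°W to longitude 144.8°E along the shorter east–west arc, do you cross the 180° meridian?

Naïve |144.8 − -138.3| = 283.1° > 180°, so the shorter arc goes the other way round — across 180°.
Signed shortest Δλ = ((144.8 − -138.3 + 180) mod 360) − 180 = -76.9°.
Going west by 76.9° from -138.3° passes through 180° before reaching +144.8°.

Yes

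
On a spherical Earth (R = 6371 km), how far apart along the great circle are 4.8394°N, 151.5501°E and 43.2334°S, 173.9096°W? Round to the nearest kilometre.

Δλ = -173.9096 − 151.5501 = -325.4597°; wrapped into (−180°, 180°]: 34.5403°.
Δφ = -43.2334 − 4.8394 = -48.0728°.
a = sin²(Δφ/2) + cos φ₁ · cos φ₂ · sin²(Δλ/2) = 0.229892.
c = 2·atan2(√a, √(1−a)) = 1.00010 rad → d = 6371·c ≈ 6371.65 km.

6372 km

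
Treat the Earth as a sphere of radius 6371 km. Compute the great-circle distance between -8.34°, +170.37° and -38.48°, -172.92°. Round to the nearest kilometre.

3746 km

Δλ = -172.92 − 170.37 = -343.29°; wrapped into (−180°, 180°]: 16.71°.
Δφ = -38.48 − -8.34 = -30.14°.
a = sin²(Δφ/2) + cos φ₁ · cos φ₂ · sin²(Δλ/2) = 0.083953.
c = 2·atan2(√a, √(1−a)) = 0.58792 rad → d = 6371·c ≈ 3745.67 km.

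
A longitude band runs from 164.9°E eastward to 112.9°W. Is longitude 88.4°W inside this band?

No

Band width going east from +164.9° to -112.9°: ((-112.9 − 164.9) mod 360) = 82.2°.
Offset of -88.4° east of the west edge: ((-88.4 − 164.9) mod 360) = 106.7°.
106.7° > 82.2° ⇒ outside.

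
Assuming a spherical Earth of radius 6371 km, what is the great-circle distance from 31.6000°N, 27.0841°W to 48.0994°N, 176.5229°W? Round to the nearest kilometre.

10644 km

Δλ = -176.5229 − -27.0841 = -149.4388°.
Δφ = 48.0994 − 31.6000 = 16.4994°.
a = sin²(Δφ/2) + cos φ₁ · cos φ₂ · sin²(Δλ/2) = 0.549898.
c = 2·atan2(√a, √(1−a)) = 1.67076 rad → d = 6371·c ≈ 10644.40 km.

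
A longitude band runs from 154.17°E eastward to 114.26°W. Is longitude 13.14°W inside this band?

Band width going east from +154.17° to -114.26°: ((-114.26 − 154.17) mod 360) = 91.57°.
Offset of -13.14° east of the west edge: ((-13.14 − 154.17) mod 360) = 192.69°.
192.69° > 91.57° ⇒ outside.

No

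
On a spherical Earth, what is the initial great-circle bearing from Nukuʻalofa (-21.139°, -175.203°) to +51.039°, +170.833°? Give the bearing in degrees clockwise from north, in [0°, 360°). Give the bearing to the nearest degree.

351°

Δλ = 170.833 − -175.203 = 346.036°; wrapped into (−180°, 180°]: -13.964°.
θ = atan2( sin Δλ · cos φ₂ , cos φ₁ · sin φ₂ − sin φ₁ · cos φ₂ · cos Δλ )
  = atan2(-0.15173, 0.94531) = -9.119° → normalised to [0°, 360°): 350.881°.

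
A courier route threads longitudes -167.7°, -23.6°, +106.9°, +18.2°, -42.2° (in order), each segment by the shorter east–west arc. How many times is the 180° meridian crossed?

Leg 1: -167.7° → -23.6°, shortest Δλ = 144.1° (east) — does not cross 180°.
Leg 2: -23.6° → +106.9°, shortest Δλ = 130.5° (east) — does not cross 180°.
Leg 3: +106.9° → +18.2°, shortest Δλ = -88.7° (west) — does not cross 180°.
Leg 4: +18.2° → -42.2°, shortest Δλ = -60.4° (west) — does not cross 180°.
Total crossings: 0.

0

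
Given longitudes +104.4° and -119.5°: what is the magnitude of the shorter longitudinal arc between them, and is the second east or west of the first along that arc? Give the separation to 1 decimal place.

136.1° east

Raw difference: -119.5 − 104.4 = -223.9°.
Normalise into (−180°, 180°]: -223.9° + 360° = 136.1°.
Positive ⇒ the second point lies to the east; separation 136.1°.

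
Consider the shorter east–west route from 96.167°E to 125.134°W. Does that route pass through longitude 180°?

Yes

Naïve |-125.134 − 96.167| = 221.301° > 180°, so the shorter arc goes the other way round — across 180°.
Signed shortest Δλ = ((-125.134 − 96.167 + 180) mod 360) − 180 = 138.699°.
Going east by 138.699° from +96.167° passes through 180° before reaching -125.134°.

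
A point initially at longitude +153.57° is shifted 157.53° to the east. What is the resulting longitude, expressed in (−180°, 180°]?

Start at +153.57°; shift +157.53° → +311.10°.
+311.10° lies outside (−180°, 180°]; subtract 360° → -48.90°.

-48.90°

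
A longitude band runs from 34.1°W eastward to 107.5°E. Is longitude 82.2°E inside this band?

Yes

Band width going east from -34.1° to +107.5°: ((107.5 − -34.1) mod 360) = 141.6°.
Offset of +82.2° east of the west edge: ((82.2 − -34.1) mod 360) = 116.3°.
116.3° ≤ 141.6° ⇒ inside.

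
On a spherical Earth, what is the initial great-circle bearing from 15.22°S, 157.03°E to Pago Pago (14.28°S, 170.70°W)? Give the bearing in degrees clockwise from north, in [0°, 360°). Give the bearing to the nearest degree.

Δλ = -170.70 − 157.03 = -327.73°; wrapped into (−180°, 180°]: 32.27°.
θ = atan2( sin Δλ · cos φ₂ , cos φ₁ · sin φ₂ − sin φ₁ · cos φ₂ · cos Δλ )
  = atan2(0.51741, -0.02289) = 92.533° → normalised to [0°, 360°): 92.533°.

93°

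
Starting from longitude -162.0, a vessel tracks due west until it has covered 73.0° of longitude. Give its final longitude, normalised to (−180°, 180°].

Start at -162.0°; shift −73.0° → -235.0°.
-235.0° lies outside (−180°, 180°]; add 360° → +125.0°.

+125.0°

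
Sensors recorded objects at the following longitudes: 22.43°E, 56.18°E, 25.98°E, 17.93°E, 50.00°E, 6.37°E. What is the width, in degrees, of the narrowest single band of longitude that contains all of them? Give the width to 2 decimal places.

49.81°

Sort the longitudes: +6.37°, +17.93°, +22.43°, +25.98°, +50.00°, +56.18°.
Eastward gaps between consecutive values (wrapping around): 11.56°, 4.50°, 3.55°, 24.02°, 6.18°, 310.19°.
Largest gap = 310.19° ⇒ minimal covering band is its complement: 360° − 310.19° = 49.81°.
Band runs from +6.37° eastward to +56.18°.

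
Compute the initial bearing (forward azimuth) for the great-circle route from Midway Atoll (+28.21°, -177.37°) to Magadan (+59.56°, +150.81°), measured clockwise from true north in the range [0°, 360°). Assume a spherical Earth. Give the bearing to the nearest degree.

Δλ = 150.81 − -177.37 = 328.18°; wrapped into (−180°, 180°]: -31.82°.
θ = atan2( sin Δλ · cos φ₂ , cos φ₁ · sin φ₂ − sin φ₁ · cos φ₂ · cos Δλ )
  = atan2(-0.26712, 0.55626) = -25.651° → normalised to [0°, 360°): 334.349°.

334°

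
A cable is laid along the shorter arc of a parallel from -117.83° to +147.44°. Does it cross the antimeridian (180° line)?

Naïve |147.44 − -117.83| = 265.27° > 180°, so the shorter arc goes the other way round — across 180°.
Signed shortest Δλ = ((147.44 − -117.83 + 180) mod 360) − 180 = -94.73°.
Going west by 94.73° from -117.83° passes through 180° before reaching +147.44°.

Yes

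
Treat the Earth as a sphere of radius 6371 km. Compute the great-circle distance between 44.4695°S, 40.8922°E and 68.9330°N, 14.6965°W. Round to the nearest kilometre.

13408 km

Δλ = -14.6965 − 40.8922 = -55.5887°.
Δφ = 68.9330 − -44.4695 = 113.4025°.
a = sin²(Δφ/2) + cos φ₁ · cos φ₂ · sin²(Δλ/2) = 0.754370.
c = 2·atan2(√a, √(1−a)) = 2.10452 rad → d = 6371·c ≈ 13407.88 km.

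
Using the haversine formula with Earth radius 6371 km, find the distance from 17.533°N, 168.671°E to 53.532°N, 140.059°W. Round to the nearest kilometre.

5933 km

Δλ = -140.059 − 168.671 = -308.730°; wrapped into (−180°, 180°]: 51.270°.
Δφ = 53.532 − 17.533 = 35.999°.
a = sin²(Δφ/2) + cos φ₁ · cos φ₂ · sin²(Δλ/2) = 0.201570.
c = 2·atan2(√a, √(1−a)) = 0.93121 rad → d = 6371·c ≈ 5932.76 km.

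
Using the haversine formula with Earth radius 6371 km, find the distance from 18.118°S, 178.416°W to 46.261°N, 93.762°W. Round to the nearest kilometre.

Δλ = -93.762 − -178.416 = 84.654°.
Δφ = 46.261 − -18.118 = 64.379°.
a = sin²(Δφ/2) + cos φ₁ · cos φ₂ · sin²(Δλ/2) = 0.581728.
c = 2·atan2(√a, √(1−a)) = 1.73499 rad → d = 6371·c ≈ 11053.62 km.

11054 km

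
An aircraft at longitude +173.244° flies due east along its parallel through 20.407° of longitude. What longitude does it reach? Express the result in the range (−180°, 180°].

Start at +173.244°; shift +20.407° → +193.651°.
+193.651° lies outside (−180°, 180°]; subtract 360° → -166.349°.

-166.349°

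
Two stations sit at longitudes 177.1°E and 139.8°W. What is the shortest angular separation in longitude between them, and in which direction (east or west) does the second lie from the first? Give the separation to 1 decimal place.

43.1° east

Raw difference: -139.8 − 177.1 = -316.9°.
Normalise into (−180°, 180°]: -316.9° + 360° = 43.1°.
Positive ⇒ the second point lies to the east; separation 43.1°.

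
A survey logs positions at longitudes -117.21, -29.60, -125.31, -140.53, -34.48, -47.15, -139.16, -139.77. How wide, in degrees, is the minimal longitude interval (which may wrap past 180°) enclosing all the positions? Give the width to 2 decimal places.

Sort the longitudes: -140.53°, -139.77°, -139.16°, -125.31°, -117.21°, -47.15°, -34.48°, -29.60°.
Eastward gaps between consecutive values (wrapping around): 0.76°, 0.61°, 13.85°, 8.10°, 70.06°, 12.67°, 4.88°, 249.07°.
Largest gap = 249.07° ⇒ minimal covering band is its complement: 360° − 249.07° = 110.93°.
Band runs from -140.53° eastward to -29.60°.

110.93°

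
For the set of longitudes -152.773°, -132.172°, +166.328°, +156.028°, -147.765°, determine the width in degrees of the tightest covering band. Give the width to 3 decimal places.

71.800°

Sort the longitudes: -152.773°, -147.765°, -132.172°, +156.028°, +166.328°.
Eastward gaps between consecutive values (wrapping around): 5.008°, 15.593°, 288.200°, 10.300°, 40.899°.
Largest gap = 288.200° ⇒ minimal covering band is its complement: 360° − 288.200° = 71.800°.
Band runs from +156.028° eastward to -132.172°, crossing the antimeridian.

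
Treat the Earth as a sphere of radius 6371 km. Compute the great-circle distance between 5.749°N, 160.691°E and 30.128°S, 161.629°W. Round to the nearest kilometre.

Δλ = -161.629 − 160.691 = -322.320°; wrapped into (−180°, 180°]: 37.680°.
Δφ = -30.128 − 5.749 = -35.877°.
a = sin²(Δφ/2) + cos φ₁ · cos φ₂ · sin²(Δλ/2) = 0.184602.
c = 2·atan2(√a, √(1−a)) = 0.88822 rad → d = 6371·c ≈ 5658.83 km.

5659 km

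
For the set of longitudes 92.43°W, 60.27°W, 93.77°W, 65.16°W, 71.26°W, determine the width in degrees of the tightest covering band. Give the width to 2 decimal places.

33.50°

Sort the longitudes: -93.77°, -92.43°, -71.26°, -65.16°, -60.27°.
Eastward gaps between consecutive values (wrapping around): 1.34°, 21.17°, 6.10°, 4.89°, 326.50°.
Largest gap = 326.50° ⇒ minimal covering band is its complement: 360° − 326.50° = 33.50°.
Band runs from -93.77° eastward to -60.27°.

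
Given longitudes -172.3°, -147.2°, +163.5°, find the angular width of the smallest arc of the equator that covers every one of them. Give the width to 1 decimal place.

49.3°

Sort the longitudes: -172.3°, -147.2°, +163.5°.
Eastward gaps between consecutive values (wrapping around): 25.1°, 310.7°, 24.2°.
Largest gap = 310.7° ⇒ minimal covering band is its complement: 360° − 310.7° = 49.3°.
Band runs from +163.5° eastward to -147.2°, crossing the antimeridian.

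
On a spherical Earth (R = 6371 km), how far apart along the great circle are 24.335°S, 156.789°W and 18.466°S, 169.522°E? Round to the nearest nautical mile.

Δλ = 169.522 − -156.789 = 326.311°; wrapped into (−180°, 180°]: -33.689°.
Δφ = -18.466 − -24.335 = 5.869°.
a = sin²(Δφ/2) + cos φ₁ · cos φ₂ · sin²(Δλ/2) = 0.075191.
c = 2·atan2(√a, √(1−a)) = 0.55553 rad → d = 6371·c ≈ 3539.31 km ≈ 1911.07 nmi.

1911 nmi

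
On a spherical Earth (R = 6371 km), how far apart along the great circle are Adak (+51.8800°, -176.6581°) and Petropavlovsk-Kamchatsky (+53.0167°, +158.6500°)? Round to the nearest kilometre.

Δλ = 158.6500 − -176.6581 = 335.3081°; wrapped into (−180°, 180°]: -24.6919°.
Δφ = 53.0167 − 51.8800 = 1.1367°.
a = sin²(Δφ/2) + cos φ₁ · cos φ₂ · sin²(Δλ/2) = 0.017076.
c = 2·atan2(√a, √(1−a)) = 0.26210 rad → d = 6371·c ≈ 1669.83 km.

1670 km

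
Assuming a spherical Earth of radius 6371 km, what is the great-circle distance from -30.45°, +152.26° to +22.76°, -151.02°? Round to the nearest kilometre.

8462 km

Δλ = -151.02 − 152.26 = -303.28°; wrapped into (−180°, 180°]: 56.72°.
Δφ = 22.76 − -30.45 = 53.21°.
a = sin²(Δφ/2) + cos φ₁ · cos φ₂ · sin²(Δλ/2) = 0.379925.
c = 2·atan2(√a, √(1−a)) = 1.32828 rad → d = 6371·c ≈ 8462.45 km.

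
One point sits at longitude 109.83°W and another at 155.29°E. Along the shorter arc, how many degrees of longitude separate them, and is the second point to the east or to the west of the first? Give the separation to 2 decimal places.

Raw difference: 155.29 − -109.83 = 265.12°.
Normalise into (−180°, 180°]: 265.12° − 360° = -94.88°.
Negative ⇒ the second point lies to the west; separation 94.88°.

94.88° west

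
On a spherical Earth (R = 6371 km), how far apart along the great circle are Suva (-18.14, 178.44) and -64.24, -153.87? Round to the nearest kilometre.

5532 km

Δλ = -153.87 − 178.44 = -332.31°; wrapped into (−180°, 180°]: 27.69°.
Δφ = -64.24 − -18.14 = -46.10°.
a = sin²(Δφ/2) + cos φ₁ · cos φ₂ · sin²(Δλ/2) = 0.176949.
c = 2·atan2(√a, √(1−a)) = 0.86833 rad → d = 6371·c ≈ 5532.13 km.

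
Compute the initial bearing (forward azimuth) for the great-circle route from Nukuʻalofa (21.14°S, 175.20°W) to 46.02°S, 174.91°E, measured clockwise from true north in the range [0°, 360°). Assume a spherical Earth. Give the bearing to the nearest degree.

196°

Δλ = 174.91 − -175.20 = 350.11°; wrapped into (−180°, 180°]: -9.89°.
θ = atan2( sin Δλ · cos φ₂ , cos φ₁ · sin φ₂ − sin φ₁ · cos φ₂ · cos Δλ )
  = atan2(-0.11927, -0.42444) = -164.304° → normalised to [0°, 360°): 195.696°.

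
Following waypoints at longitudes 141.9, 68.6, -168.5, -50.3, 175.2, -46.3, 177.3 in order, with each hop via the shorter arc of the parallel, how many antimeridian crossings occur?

Leg 1: +141.9° → +68.6°, shortest Δλ = -73.3° (west) — does not cross 180°.
Leg 2: +68.6° → -168.5°, shortest Δλ = 122.9° (east) — crosses 180°.
Leg 3: -168.5° → -50.3°, shortest Δλ = 118.2° (east) — does not cross 180°.
Leg 4: -50.3° → +175.2°, shortest Δλ = -134.5° (west) — crosses 180°.
Leg 5: +175.2° → -46.3°, shortest Δλ = 138.5° (east) — crosses 180°.
Leg 6: -46.3° → +177.3°, shortest Δλ = -136.4° (west) — crosses 180°.
Total crossings: 4.

4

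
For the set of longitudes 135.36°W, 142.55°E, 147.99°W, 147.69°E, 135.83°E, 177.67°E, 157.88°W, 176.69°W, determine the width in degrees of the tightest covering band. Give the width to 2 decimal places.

Sort the longitudes: -176.69°, -157.88°, -147.99°, -135.36°, +135.83°, +142.55°, +147.69°, +177.67°.
Eastward gaps between consecutive values (wrapping around): 18.81°, 9.89°, 12.63°, 271.19°, 6.72°, 5.14°, 29.98°, 5.64°.
Largest gap = 271.19° ⇒ minimal covering band is its complement: 360° − 271.19° = 88.81°.
Band runs from +135.83° eastward to -135.36°, crossing the antimeridian.

88.81°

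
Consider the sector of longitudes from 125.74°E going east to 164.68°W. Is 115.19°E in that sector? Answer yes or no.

No

Band width going east from +125.74° to -164.68°: ((-164.68 − 125.74) mod 360) = 69.58°.
Offset of +115.19° east of the west edge: ((115.19 − 125.74) mod 360) = 349.45°.
349.45° > 69.58° ⇒ outside.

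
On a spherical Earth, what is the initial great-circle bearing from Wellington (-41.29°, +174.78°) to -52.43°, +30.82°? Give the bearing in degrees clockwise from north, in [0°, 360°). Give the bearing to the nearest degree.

Δλ = 30.82 − 174.78 = -143.96°.
θ = atan2( sin Δλ · cos φ₂ , cos φ₁ · sin φ₂ − sin φ₁ · cos φ₂ · cos Δλ )
  = atan2(-0.35873, -0.92089) = -158.716° → normalised to [0°, 360°): 201.284°.

201°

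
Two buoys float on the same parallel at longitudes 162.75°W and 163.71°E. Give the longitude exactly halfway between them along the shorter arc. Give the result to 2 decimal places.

179.52°W

Signed shortest Δλ from -162.75° to +163.71° is -33.54°.
Midpoint longitude = -162.75° + (-33.54°)/2 = -162.75° − 16.77° = -179.52°.
(The naïve average (-162.75 + +163.71)/2 = 0.48° is on the wrong side of the globe.)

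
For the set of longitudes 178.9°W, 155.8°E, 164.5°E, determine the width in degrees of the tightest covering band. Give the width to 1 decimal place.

25.3°

Sort the longitudes: -178.9°, +155.8°, +164.5°.
Eastward gaps between consecutive values (wrapping around): 334.7°, 8.7°, 16.6°.
Largest gap = 334.7° ⇒ minimal covering band is its complement: 360° − 334.7° = 25.3°.
Band runs from +155.8° eastward to -178.9°, crossing the antimeridian.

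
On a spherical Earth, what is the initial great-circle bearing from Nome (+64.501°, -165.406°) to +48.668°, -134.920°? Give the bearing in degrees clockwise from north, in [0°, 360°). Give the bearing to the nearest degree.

120°

Δλ = -134.920 − -165.406 = 30.486°.
θ = atan2( sin Δλ · cos φ₂ , cos φ₁ · sin φ₂ − sin φ₁ · cos φ₂ · cos Δλ )
  = atan2(0.33505, -0.19043) = 119.612° → normalised to [0°, 360°): 119.612°.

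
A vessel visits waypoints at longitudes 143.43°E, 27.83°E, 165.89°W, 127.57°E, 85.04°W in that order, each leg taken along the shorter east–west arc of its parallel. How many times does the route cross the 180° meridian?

Leg 1: +143.43° → +27.83°, shortest Δλ = -115.6° (west) — does not cross 180°.
Leg 2: +27.83° → -165.89°, shortest Δλ = 166.28° (east) — crosses 180°.
Leg 3: -165.89° → +127.57°, shortest Δλ = -66.54° (west) — crosses 180°.
Leg 4: +127.57° → -85.04°, shortest Δλ = 147.39° (east) — crosses 180°.
Total crossings: 3.

3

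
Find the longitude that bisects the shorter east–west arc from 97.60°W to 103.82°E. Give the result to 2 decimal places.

Signed shortest Δλ from -97.60° to +103.82° is -158.58°.
Midpoint longitude = -97.60° + (-158.58°)/2 = -97.60° − 79.29° = -176.89°.
(The naïve average (-97.60 + +103.82)/2 = 3.11° is on the wrong side of the globe.)

176.89°W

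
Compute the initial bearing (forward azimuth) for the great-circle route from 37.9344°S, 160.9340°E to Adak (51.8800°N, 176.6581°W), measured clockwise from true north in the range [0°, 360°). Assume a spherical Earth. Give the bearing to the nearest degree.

Δλ = -176.6581 − 160.9340 = -337.5921°; wrapped into (−180°, 180°]: 22.4079°.
θ = atan2( sin Δλ · cos φ₂ , cos φ₁ · sin φ₂ − sin φ₁ · cos φ₂ · cos Δλ )
  = atan2(0.23532, 0.97134) = 13.618° → normalised to [0°, 360°): 13.618°.

14°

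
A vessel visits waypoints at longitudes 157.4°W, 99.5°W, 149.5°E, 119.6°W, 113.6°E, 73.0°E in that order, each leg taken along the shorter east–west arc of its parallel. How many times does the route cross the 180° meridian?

3

Leg 1: -157.4° → -99.5°, shortest Δλ = 57.9° (east) — does not cross 180°.
Leg 2: -99.5° → +149.5°, shortest Δλ = -111.0° (west) — crosses 180°.
Leg 3: +149.5° → -119.6°, shortest Δλ = 90.9° (east) — crosses 180°.
Leg 4: -119.6° → +113.6°, shortest Δλ = -126.8° (west) — crosses 180°.
Leg 5: +113.6° → +73.0°, shortest Δλ = -40.6° (west) — does not cross 180°.
Total crossings: 3.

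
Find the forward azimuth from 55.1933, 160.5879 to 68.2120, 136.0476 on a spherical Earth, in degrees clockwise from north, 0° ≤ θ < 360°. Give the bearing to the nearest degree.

Δλ = 136.0476 − 160.5879 = -24.5403°.
θ = atan2( sin Δλ · cos φ₂ , cos φ₁ · sin φ₂ − sin φ₁ · cos φ₂ · cos Δλ )
  = atan2(-0.15416, 0.25280) = -31.376° → normalised to [0°, 360°): 328.624°.

329°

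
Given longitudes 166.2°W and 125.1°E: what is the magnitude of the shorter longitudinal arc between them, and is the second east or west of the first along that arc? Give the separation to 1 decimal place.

Raw difference: 125.1 − -166.2 = 291.3°.
Normalise into (−180°, 180°]: 291.3° − 360° = -68.7°.
Negative ⇒ the second point lies to the west; separation 68.7°.

68.7° west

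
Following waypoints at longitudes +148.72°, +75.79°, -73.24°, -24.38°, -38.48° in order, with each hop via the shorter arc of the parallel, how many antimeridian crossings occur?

Leg 1: +148.72° → +75.79°, shortest Δλ = -72.93° (west) — does not cross 180°.
Leg 2: +75.79° → -73.24°, shortest Δλ = -149.03° (west) — does not cross 180°.
Leg 3: -73.24° → -24.38°, shortest Δλ = 48.86° (east) — does not cross 180°.
Leg 4: -24.38° → -38.48°, shortest Δλ = -14.1° (west) — does not cross 180°.
Total crossings: 0.

0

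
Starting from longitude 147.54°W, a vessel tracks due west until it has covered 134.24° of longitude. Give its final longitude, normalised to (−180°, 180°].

Start at -147.54°; shift −134.24° → -281.78°.
-281.78° lies outside (−180°, 180°]; add 360° → +78.22°.

78.22°E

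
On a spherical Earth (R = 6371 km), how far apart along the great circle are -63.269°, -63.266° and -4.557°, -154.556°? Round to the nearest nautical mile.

Δλ = -154.556 − -63.266 = -91.290°.
Δφ = -4.557 − -63.269 = 58.712°.
a = sin²(Δφ/2) + cos φ₁ · cos φ₂ · sin²(Δλ/2) = 0.469567.
c = 2·atan2(√a, √(1−a)) = 1.50989 rad → d = 6371·c ≈ 9619.53 km ≈ 5194.13 nmi.

5194 nmi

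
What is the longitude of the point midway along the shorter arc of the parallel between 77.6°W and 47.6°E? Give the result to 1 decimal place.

Signed shortest Δλ from -77.6° to +47.6° is +125.2°.
Midpoint longitude = -77.6° + (+125.2°)/2 = -77.6° + 62.6° = -15.0°.

15.0°W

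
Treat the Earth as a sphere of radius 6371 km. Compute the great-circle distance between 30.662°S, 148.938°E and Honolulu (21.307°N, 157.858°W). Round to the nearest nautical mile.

Δλ = -157.858 − 148.938 = -306.796°; wrapped into (−180°, 180°]: 53.204°.
Δφ = 21.307 − -30.662 = 51.969°.
a = sin²(Δφ/2) + cos φ₁ · cos φ₂ · sin²(Δλ/2) = 0.352649.
c = 2·atan2(√a, √(1−a)) = 1.27165 rad → d = 6371·c ≈ 8101.69 km ≈ 4374.56 nmi.

4375 nmi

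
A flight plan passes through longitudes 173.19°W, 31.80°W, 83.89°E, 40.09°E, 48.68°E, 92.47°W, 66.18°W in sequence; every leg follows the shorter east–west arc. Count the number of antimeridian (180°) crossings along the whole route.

0

Leg 1: -173.19° → -31.80°, shortest Δλ = 141.39° (east) — does not cross 180°.
Leg 2: -31.80° → +83.89°, shortest Δλ = 115.69° (east) — does not cross 180°.
Leg 3: +83.89° → +40.09°, shortest Δλ = -43.8° (west) — does not cross 180°.
Leg 4: +40.09° → +48.68°, shortest Δλ = 8.59° (east) — does not cross 180°.
Leg 5: +48.68° → -92.47°, shortest Δλ = -141.15° (west) — does not cross 180°.
Leg 6: -92.47° → -66.18°, shortest Δλ = 26.29° (east) — does not cross 180°.
Total crossings: 0.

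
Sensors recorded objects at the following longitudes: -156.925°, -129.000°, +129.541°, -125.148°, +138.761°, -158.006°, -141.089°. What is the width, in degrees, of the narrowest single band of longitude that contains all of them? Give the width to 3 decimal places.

Sort the longitudes: -158.006°, -156.925°, -141.089°, -129.000°, -125.148°, +129.541°, +138.761°.
Eastward gaps between consecutive values (wrapping around): 1.081°, 15.836°, 12.089°, 3.852°, 254.689°, 9.220°, 63.233°.
Largest gap = 254.689° ⇒ minimal covering band is its complement: 360° − 254.689° = 105.311°.
Band runs from +129.541° eastward to -125.148°, crossing the antimeridian.

105.311°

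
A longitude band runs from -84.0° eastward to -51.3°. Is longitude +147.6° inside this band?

Band width going east from -84.0° to -51.3°: ((-51.3 − -84.0) mod 360) = 32.7°.
Offset of +147.6° east of the west edge: ((147.6 − -84.0) mod 360) = 231.6°.
231.6° > 32.7° ⇒ outside.

No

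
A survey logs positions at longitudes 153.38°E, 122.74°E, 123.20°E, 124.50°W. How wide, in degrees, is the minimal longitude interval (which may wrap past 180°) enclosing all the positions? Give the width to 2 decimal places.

Sort the longitudes: -124.50°, +122.74°, +123.20°, +153.38°.
Eastward gaps between consecutive values (wrapping around): 247.24°, 0.46°, 30.18°, 82.12°.
Largest gap = 247.24° ⇒ minimal covering band is its complement: 360° − 247.24° = 112.76°.
Band runs from +122.74° eastward to -124.50°, crossing the antimeridian.

112.76°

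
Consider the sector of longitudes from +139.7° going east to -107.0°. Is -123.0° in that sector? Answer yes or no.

Yes

Band width going east from +139.7° to -107.0°: ((-107.0 − 139.7) mod 360) = 113.3°.
Offset of -123.0° east of the west edge: ((-123.0 − 139.7) mod 360) = 97.3°.
97.3° ≤ 113.3° ⇒ inside.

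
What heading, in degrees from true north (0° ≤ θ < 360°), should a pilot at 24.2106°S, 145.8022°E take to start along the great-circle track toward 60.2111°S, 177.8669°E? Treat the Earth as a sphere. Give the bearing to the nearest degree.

Δλ = 177.8669 − 145.8022 = 32.0647°.
θ = atan2( sin Δλ · cos φ₂ , cos φ₁ · sin φ₂ − sin φ₁ · cos φ₂ · cos Δλ )
  = atan2(0.26374, -0.61887) = 156.918° → normalised to [0°, 360°): 156.918°.

157°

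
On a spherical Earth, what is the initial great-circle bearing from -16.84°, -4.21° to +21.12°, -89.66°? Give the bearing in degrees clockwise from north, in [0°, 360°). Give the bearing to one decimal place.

291.5°

Δλ = -89.66 − -4.21 = -85.45°.
θ = atan2( sin Δλ · cos φ₂ , cos φ₁ · sin φ₂ − sin φ₁ · cos φ₂ · cos Δλ )
  = atan2(-0.92989, 0.36631) = -68.499° → normalised to [0°, 360°): 291.501°.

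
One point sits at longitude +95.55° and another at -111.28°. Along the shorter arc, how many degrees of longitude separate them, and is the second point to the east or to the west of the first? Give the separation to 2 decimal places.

Raw difference: -111.28 − 95.55 = -206.83°.
Normalise into (−180°, 180°]: -206.83° + 360° = 153.17°.
Positive ⇒ the second point lies to the east; separation 153.17°.

153.17° east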